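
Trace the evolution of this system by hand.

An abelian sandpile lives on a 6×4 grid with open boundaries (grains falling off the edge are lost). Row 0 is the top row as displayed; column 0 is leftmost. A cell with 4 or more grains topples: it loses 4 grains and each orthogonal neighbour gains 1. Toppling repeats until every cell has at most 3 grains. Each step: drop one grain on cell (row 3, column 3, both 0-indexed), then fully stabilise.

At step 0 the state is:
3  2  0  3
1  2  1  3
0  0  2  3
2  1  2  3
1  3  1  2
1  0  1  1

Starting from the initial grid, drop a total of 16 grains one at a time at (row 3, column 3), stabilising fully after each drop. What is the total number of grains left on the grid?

41

step 0: 3  2  0  3
1  2  1  3
0  0  2  3
2  1  2  3
1  3  1  2
1  0  1  1
step 1: 3  2  1  0
1  2  2  1
0  0  3  1
2  1  3  1
1  3  1  3
1  0  1  1
step 2: 3  2  1  0
1  2  2  1
0  0  3  1
2  1  3  2
1  3  1  3
1  0  1  1
step 3: 3  2  1  0
1  2  2  1
0  0  3  1
2  1  3  3
1  3  1  3
1  0  1  1
step 4: 3  2  1  0
1  2  3  1
0  1  0  3
2  2  1  2
1  3  3  0
1  0  1  2
step 5: 3  2  1  0
1  2  3  1
0  1  0  3
2  2  1  3
1  3  3  0
1  0  1  2
step 6: 3  2  1  0
1  2  3  2
0  1  1  0
2  2  2  1
1  3  3  1
1  0  1  2
step 7: 3  2  1  0
1  2  3  2
0  1  1  0
2  2  2  2
1  3  3  1
1  0  1  2
step 8: 3  2  1  0
1  2  3  2
0  1  1  0
2  2  2  3
1  3  3  1
1  0  1  2
step 9: 3  2  1  0
1  2  3  2
0  1  1  1
2  2  3  0
1  3  3  2
1  0  1  2
step 10: 3  2  1  0
1  2  3  2
0  1  1  1
2  2  3  1
1  3  3  2
1  0  1  2
step 11: 3  2  1  0
1  2  3  2
0  1  1  1
2  2  3  2
1  3  3  2
1  0  1  2
step 12: 3  2  1  0
1  2  3  2
0  1  1  1
2  2  3  3
1  3  3  2
1  0  1  2
step 13: 3  2  1  0
1  2  3  2
0  2  2  2
3  0  2  2
2  1  2  0
1  1  2  3
step 14: 3  2  1  0
1  2  3  2
0  2  2  2
3  0  2  3
2  1  2  0
1  1  2  3
step 15: 3  2  1  0
1  2  3  2
0  2  2  3
3  0  3  0
2  1  2  1
1  1  2  3
step 16: 3  2  1  0
1  2  3  2
0  2  2  3
3  0  3  1
2  1  2  1
1  1  2  3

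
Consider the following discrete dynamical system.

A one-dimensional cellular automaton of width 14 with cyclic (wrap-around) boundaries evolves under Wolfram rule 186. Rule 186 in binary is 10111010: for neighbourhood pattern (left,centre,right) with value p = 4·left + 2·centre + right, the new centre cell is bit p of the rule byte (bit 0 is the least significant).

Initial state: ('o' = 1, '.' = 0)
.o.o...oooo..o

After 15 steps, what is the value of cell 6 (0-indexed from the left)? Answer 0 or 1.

1

0) .o.o...oooo..o
1) o.o.o.oooo.oo.
2) .o.o.oooo.oo.o
3) o.o.oooo.oo.o.
4) .o.oooo.oo.o.o
5) o.oooo.oo.o.o.
6) .oooo.oo.o.o.o
7) oooo.oo.o.o.o.
8) ooo.oo.o.o.o.o
9) oo.oo.o.o.o.oo
10) o.oo.o.o.o.ooo
11) .oo.o.o.o.oooo
12) oo.o.o.o.oooo.
13) o.o.o.o.oooo.o
14) .o.o.o.oooo.oo
15) o.o.o.oooo.oo.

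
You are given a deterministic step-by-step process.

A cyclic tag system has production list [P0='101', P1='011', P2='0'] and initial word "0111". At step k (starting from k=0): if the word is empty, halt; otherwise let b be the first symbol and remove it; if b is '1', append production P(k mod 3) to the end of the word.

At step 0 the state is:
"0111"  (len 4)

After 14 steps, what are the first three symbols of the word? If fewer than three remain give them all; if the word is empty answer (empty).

100

t=0: "0111"  (len 4)
t=1: "111"  (len 3)
t=2: "11011"  (len 5)
t=3: "10110"  (len 5)
t=4: "0110101"  (len 7)
t=5: "110101"  (len 6)
t=6: "101010"  (len 6)
t=7: "01010101"  (len 8)
t=8: "1010101"  (len 7)
t=9: "0101010"  (len 7)
t=10: "101010"  (len 6)
t=11: "01010011"  (len 8)
t=12: "1010011"  (len 7)
t=13: "010011101"  (len 9)
t=14: "10011101"  (len 8)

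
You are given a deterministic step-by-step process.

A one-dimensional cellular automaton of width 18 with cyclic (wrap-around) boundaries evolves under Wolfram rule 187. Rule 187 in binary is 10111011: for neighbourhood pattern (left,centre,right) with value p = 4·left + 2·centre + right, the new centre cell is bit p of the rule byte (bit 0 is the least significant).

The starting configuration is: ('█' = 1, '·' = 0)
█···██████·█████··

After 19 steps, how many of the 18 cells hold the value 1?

0) █···██████·█████··
1) ·████████·█████·██
2) ████████·█████·██·
3) ███████·█████·██·█
4) ██████·█████·██·██
5) █████·█████·██·███
6) ████·█████·██·████
7) ███·█████·██·█████
8) ██·█████·██·██████
9) █·█████·██·███████
10) ·█████·██·████████
11) █████·██·████████·
12) ████·██·████████·█
13) ███·██·████████·██
14) ██·██·████████·███
15) █·██·████████·████
16) ·██·████████·█████
17) ██·████████·█████·
18) █·████████·█████·█
19) ·████████·█████·██

15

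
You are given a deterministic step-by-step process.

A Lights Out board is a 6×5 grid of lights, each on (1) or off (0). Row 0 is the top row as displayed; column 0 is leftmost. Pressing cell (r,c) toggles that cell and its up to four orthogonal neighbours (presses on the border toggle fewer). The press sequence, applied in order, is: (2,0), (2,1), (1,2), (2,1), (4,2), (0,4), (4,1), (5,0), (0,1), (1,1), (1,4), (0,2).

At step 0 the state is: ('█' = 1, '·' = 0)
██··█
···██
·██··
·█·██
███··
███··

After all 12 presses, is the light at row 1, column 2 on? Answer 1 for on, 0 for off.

[0] ██··█
···██
·██··
·█·██
███··
███··
[1] ██··█
█··██
█·█··
██·██
███··
███··
[2] ██··█
██·██
·█···
█··██
███··
███··
[3] ███·█
█·█·█
·██··
█··██
███··
███··
[4] ███·█
███·█
█····
██·██
███··
███··
[5] ███·█
███·█
█····
█████
█··█·
██···
[6] ████·
███··
█····
█████
█··█·
██···
[7] ████·
███··
█····
█·███
·███·
█····
[8] ████·
███··
█····
█·███
████·
·█···
[9] ···█·
█·█··
█····
█·███
████·
·█···
[10] ·█·█·
·█···
██···
█·███
████·
·█···
[11] ·█·██
·█·██
██··█
█·███
████·
·█···
[12] ··█·█
·████
██··█
█·███
████·
·█···

1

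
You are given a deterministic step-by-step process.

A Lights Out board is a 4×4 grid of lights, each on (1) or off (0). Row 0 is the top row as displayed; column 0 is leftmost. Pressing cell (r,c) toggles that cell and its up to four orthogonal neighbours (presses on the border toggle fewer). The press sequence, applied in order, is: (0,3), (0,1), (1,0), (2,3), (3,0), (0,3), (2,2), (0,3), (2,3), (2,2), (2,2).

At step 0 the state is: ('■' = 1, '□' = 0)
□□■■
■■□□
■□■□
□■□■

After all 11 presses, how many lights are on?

step 0: □□■■
■■□□
■□■□
□■□■
step 1: □□□□
■■□■
■□■□
□■□■
step 2: ■■■□
■□□■
■□■□
□■□■
step 3: □■■□
□■□■
□□■□
□■□■
step 4: □■■□
□■□□
□□□■
□■□□
step 5: □■■□
□■□□
■□□■
■□□□
step 6: □■□■
□■□■
■□□■
■□□□
step 7: □■□■
□■■■
■■■□
■□■□
step 8: □■■□
□■■□
■■■□
■□■□
step 9: □■■□
□■■■
■■□■
■□■■
step 10: □■■□
□■□■
■□■□
■□□■
step 11: □■■□
□■■■
■■□■
■□■■

11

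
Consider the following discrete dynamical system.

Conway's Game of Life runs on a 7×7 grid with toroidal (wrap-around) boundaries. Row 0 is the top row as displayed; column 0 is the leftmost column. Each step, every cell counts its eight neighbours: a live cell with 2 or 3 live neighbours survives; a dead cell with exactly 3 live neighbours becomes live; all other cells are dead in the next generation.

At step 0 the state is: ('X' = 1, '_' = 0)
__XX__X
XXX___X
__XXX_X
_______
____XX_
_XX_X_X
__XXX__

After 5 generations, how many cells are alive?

16

k=0  __XX__X
XXX___X
__XXX_X
_______
____XX_
_XX_X_X
__XXX__
k=1  ____XXX
____X_X
__XX_XX
_______
___XXX_
_XX____
X___X__
k=2  X__XX_X
X______
___XXXX
__X___X
__XXX__
_XX__X_
XX_XX_X
k=3  __XXX__
X______
X__XXXX
__X___X
____XX_
_____XX
_______
k=4  ___X___
XXX____
XX_XXX_
X______
____X__
____XXX
___XXX_
k=5  _X_X___
X_____X
___XX__
XX_X_XX
____X_X
______X
___X__X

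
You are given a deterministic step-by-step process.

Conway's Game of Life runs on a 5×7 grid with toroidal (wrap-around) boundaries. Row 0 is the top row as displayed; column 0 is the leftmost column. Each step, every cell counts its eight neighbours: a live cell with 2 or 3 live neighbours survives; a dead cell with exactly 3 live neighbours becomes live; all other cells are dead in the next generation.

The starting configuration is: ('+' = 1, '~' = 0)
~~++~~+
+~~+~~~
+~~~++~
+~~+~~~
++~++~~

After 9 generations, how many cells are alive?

3

step 0: ~~++~~+
+~~+~~~
+~~~++~
+~~+~~~
++~++~~
step 1: ~~~~~~+
++++~+~
++~++~~
+~++~+~
++~~+~+
step 2: ~~~++~~
~~~+~+~
~~~~~+~
~~~~~+~
~++++~~
step 3: ~~~~~+~
~~~+~+~
~~~~~++
~~++~+~
~~+~~+~
step 4: ~~~~~++
~~~~~+~
~~++~++
~~++~+~
~~++~++
step 5: ~~~~~~~
~~~~~~~
~~++~++
~+~~~~~
~~++~~~
step 6: ~~~~~~~
~~~~~~~
~~+~~~~
~+~~+~~
~~+~~~~
step 7: ~~~~~~~
~~~~~~~
~~~~~~~
~+++~~~
~~~~~~~
step 8: ~~~~~~~
~~~~~~~
~~+~~~~
~~+~~~~
~~+~~~~
step 9: ~~~~~~~
~~~~~~~
~~~~~~~
~+++~~~
~~~~~~~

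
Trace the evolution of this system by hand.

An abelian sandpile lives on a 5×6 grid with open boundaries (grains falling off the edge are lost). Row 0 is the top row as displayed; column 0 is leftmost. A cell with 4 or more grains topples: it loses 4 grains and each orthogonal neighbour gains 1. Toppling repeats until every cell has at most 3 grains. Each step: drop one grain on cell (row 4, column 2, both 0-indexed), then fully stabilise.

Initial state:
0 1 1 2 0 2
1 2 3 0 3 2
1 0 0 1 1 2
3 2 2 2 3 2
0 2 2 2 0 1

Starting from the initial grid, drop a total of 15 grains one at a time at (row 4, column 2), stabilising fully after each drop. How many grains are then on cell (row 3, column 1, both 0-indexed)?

3

step 0: 0 1 1 2 0 2
1 2 3 0 3 2
1 0 0 1 1 2
3 2 2 2 3 2
0 2 2 2 0 1
step 1: 0 1 1 2 0 2
1 2 3 0 3 2
1 0 0 1 1 2
3 2 2 2 3 2
0 2 3 2 0 1
step 2: 0 1 1 2 0 2
1 2 3 0 3 2
1 0 0 1 1 2
3 2 3 2 3 2
0 3 0 3 0 1
step 3: 0 1 1 2 0 2
1 2 3 0 3 2
1 0 0 1 1 2
3 2 3 2 3 2
0 3 1 3 0 1
step 4: 0 1 1 2 0 2
1 2 3 0 3 2
1 0 0 1 1 2
3 2 3 2 3 2
0 3 2 3 0 1
step 5: 0 1 1 2 0 2
1 2 3 0 3 2
1 0 0 1 1 2
3 2 3 2 3 2
0 3 3 3 0 1
step 6: 0 1 1 2 0 2
1 2 3 0 3 2
2 1 1 2 2 2
0 1 2 1 0 3
2 1 3 1 2 1
step 7: 0 1 1 2 0 2
1 2 3 0 3 2
2 1 1 2 2 2
0 1 3 1 0 3
2 2 0 2 2 1
step 8: 0 1 1 2 0 2
1 2 3 0 3 2
2 1 1 2 2 2
0 1 3 1 0 3
2 2 1 2 2 1
step 9: 0 1 1 2 0 2
1 2 3 0 3 2
2 1 1 2 2 2
0 1 3 1 0 3
2 2 2 2 2 1
step 10: 0 1 1 2 0 2
1 2 3 0 3 2
2 1 1 2 2 2
0 1 3 1 0 3
2 2 3 2 2 1
step 11: 0 1 1 2 0 2
1 2 3 0 3 2
2 1 2 2 2 2
0 2 0 2 0 3
2 3 1 3 2 1
step 12: 0 1 1 2 0 2
1 2 3 0 3 2
2 1 2 2 2 2
0 2 0 2 0 3
2 3 2 3 2 1
step 13: 0 1 1 2 0 2
1 2 3 0 3 2
2 1 2 2 2 2
0 2 0 2 0 3
2 3 3 3 2 1
step 14: 0 1 1 2 0 2
1 2 3 0 3 2
2 1 2 2 2 2
0 3 1 3 0 3
3 0 2 0 3 1
step 15: 0 1 1 2 0 2
1 2 3 0 3 2
2 1 2 2 2 2
0 3 1 3 0 3
3 0 3 0 3 1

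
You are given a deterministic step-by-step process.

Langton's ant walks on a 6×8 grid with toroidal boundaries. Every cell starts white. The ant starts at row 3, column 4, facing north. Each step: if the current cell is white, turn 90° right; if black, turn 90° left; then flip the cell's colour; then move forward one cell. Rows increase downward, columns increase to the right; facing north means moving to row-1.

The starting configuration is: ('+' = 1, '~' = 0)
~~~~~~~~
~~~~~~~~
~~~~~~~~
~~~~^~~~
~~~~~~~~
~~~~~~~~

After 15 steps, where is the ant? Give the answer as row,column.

4,4

[0] ~~~~~~~~
~~~~~~~~
~~~~~~~~
~~~~^~~~
~~~~~~~~
~~~~~~~~
[1] ~~~~~~~~
~~~~~~~~
~~~~~~~~
~~~~+>~~
~~~~~~~~
~~~~~~~~
[2] ~~~~~~~~
~~~~~~~~
~~~~~~~~
~~~~++~~
~~~~~v~~
~~~~~~~~
[3] ~~~~~~~~
~~~~~~~~
~~~~~~~~
~~~~++~~
~~~~<+~~
~~~~~~~~
[4] ~~~~~~~~
~~~~~~~~
~~~~~~~~
~~~~^+~~
~~~~++~~
~~~~~~~~
[5] ~~~~~~~~
~~~~~~~~
~~~~~~~~
~~~<~+~~
~~~~++~~
~~~~~~~~
[6] ~~~~~~~~
~~~~~~~~
~~~^~~~~
~~~+~+~~
~~~~++~~
~~~~~~~~
[7] ~~~~~~~~
~~~~~~~~
~~~+>~~~
~~~+~+~~
~~~~++~~
~~~~~~~~
[8] ~~~~~~~~
~~~~~~~~
~~~++~~~
~~~+v+~~
~~~~++~~
~~~~~~~~
[9] ~~~~~~~~
~~~~~~~~
~~~++~~~
~~~<++~~
~~~~++~~
~~~~~~~~
[10] ~~~~~~~~
~~~~~~~~
~~~++~~~
~~~~++~~
~~~v++~~
~~~~~~~~
[11] ~~~~~~~~
~~~~~~~~
~~~++~~~
~~~~++~~
~~<+++~~
~~~~~~~~
[12] ~~~~~~~~
~~~~~~~~
~~~++~~~
~~^~++~~
~~++++~~
~~~~~~~~
[13] ~~~~~~~~
~~~~~~~~
~~~++~~~
~~+>++~~
~~++++~~
~~~~~~~~
[14] ~~~~~~~~
~~~~~~~~
~~~++~~~
~~++++~~
~~+v++~~
~~~~~~~~
[15] ~~~~~~~~
~~~~~~~~
~~~++~~~
~~++++~~
~~+~>+~~
~~~~~~~~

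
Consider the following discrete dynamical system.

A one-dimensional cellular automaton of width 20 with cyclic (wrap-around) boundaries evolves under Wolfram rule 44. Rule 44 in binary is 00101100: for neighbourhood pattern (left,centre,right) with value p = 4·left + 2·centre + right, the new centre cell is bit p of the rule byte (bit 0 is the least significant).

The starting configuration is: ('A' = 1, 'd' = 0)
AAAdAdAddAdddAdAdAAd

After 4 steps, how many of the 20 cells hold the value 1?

4

gen 0: AAAdAdAddAdddAdAdAAd
gen 1: AddAAAAddAdddAAAAAdA
gen 2: dddAdddddAdddAddddAA
gen 3: dddAdddddAdddAddddAd
gen 4: dddAdddddAdddAddddAd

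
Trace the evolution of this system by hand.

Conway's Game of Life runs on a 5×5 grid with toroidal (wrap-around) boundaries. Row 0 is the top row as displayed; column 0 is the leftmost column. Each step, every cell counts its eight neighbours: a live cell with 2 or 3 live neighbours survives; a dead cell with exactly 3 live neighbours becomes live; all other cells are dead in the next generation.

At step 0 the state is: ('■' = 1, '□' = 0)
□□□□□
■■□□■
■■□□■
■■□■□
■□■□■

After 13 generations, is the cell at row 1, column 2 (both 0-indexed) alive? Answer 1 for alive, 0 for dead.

1

0) □□□□□
■■□□■
■■□□■
■■□■□
■□■□■
1) □□□■□
□■□□■
□□□■□
□□□■□
■□■■■
2) □■□□□
□□■■■
□□■■■
□□□□□
□□■□□
3) □■□□□
■■□□■
□□■□■
□□■□□
□□□□□
4) □■□□□
□■■■■
□□■□■
□□□■□
□□□□□
5) ■■□■□
□■□□■
■■□□■
□□□■□
□□□□□
6) ■■■□■
□□□■□
□■■■■
■□□□■
□□■□■
7) ■■■□■
□□□□□
□■■□□
□□□□□
□□■□□
8) ■■■■□
□□□■□
□□□□□
□■■□□
■□■■□
9) ■□□□□
□■□■■
□□■□□
□■■■□
■□□□□
10) ■■□□□
■■■■■
■□□□■
□■■■□
■□■□■
11) □□□□□
□□■■□
□□□□□
□□■□□
□□□□■
12) □□□■□
□□□□□
□□■■□
□□□□□
□□□□□
13) □□□□□
□□■■□
□□□□□
□□□□□
□□□□□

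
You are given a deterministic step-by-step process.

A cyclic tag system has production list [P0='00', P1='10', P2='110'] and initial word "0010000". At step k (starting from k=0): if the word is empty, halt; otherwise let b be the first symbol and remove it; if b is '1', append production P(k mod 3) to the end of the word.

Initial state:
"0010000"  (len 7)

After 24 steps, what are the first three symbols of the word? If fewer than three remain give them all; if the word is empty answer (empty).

011

t=0: "0010000"  (len 7)
t=1: "010000"  (len 6)
t=2: "10000"  (len 5)
t=3: "0000110"  (len 7)
t=4: "000110"  (len 6)
t=5: "00110"  (len 5)
t=6: "0110"  (len 4)
t=7: "110"  (len 3)
t=8: "1010"  (len 4)
t=9: "010110"  (len 6)
t=10: "10110"  (len 5)
t=11: "011010"  (len 6)
t=12: "11010"  (len 5)
t=13: "101000"  (len 6)
t=14: "0100010"  (len 7)
t=15: "100010"  (len 6)
t=16: "0001000"  (len 7)
t=17: "001000"  (len 6)
t=18: "01000"  (len 5)
t=19: "1000"  (len 4)
t=20: "00010"  (len 5)
t=21: "0010"  (len 4)
t=22: "010"  (len 3)
t=23: "10"  (len 2)
t=24: "0110"  (len 4)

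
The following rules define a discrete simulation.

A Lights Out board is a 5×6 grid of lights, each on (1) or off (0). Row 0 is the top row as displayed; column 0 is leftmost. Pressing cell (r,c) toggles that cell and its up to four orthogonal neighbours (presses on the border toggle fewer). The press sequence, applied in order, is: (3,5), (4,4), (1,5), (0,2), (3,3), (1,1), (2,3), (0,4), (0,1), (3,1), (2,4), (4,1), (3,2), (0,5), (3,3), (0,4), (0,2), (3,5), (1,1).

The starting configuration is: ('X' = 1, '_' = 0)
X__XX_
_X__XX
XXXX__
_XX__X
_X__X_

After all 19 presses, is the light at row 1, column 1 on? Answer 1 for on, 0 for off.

k=0  X__XX_
_X__XX
XXXX__
_XX__X
_X__X_
k=1  X__XX_
_X__XX
XXXX_X
_XX_X_
_X__XX
k=2  X__XX_
_X__XX
XXXX_X
_XX___
_X_X__
k=3  X__XXX
_X____
XXXX__
_XX___
_X_X__
k=4  XXX_XX
_XX___
XXXX__
_XX___
_X_X__
k=5  XXX_XX
_XX___
XXX___
_X_XX_
_X____
k=6  X_X_XX
X_____
X_X___
_X_XX_
_X____
k=7  X_X_XX
X__X__
X__XX_
_X__X_
_X____
k=8  X_XX__
X__XX_
X__XX_
_X__X_
_X____
k=9  _X_X__
XX_XX_
X__XX_
_X__X_
_X____
k=10  _X_X__
XX_XX_
XX_XX_
X_X_X_
______
k=11  _X_X__
XX_X__
XX___X
X_X___
______
k=12  _X_X__
XX_X__
XX___X
XXX___
XXX___
k=13  _X_X__
XX_X__
XXX__X
X__X__
XX____
k=14  _X_XXX
XX_X_X
XXX__X
X__X__
XX____
k=15  _X_XXX
XX_X_X
XXXX_X
X_X_X_
XX_X__
k=16  _X____
XX_XXX
XXXX_X
X_X_X_
XX_X__
k=17  __XX__
XXXXXX
XXXX_X
X_X_X_
XX_X__
k=18  __XX__
XXXXXX
XXXX__
X_X__X
XX_X_X
k=19  _XXX__
___XXX
X_XX__
X_X__X
XX_X_X

0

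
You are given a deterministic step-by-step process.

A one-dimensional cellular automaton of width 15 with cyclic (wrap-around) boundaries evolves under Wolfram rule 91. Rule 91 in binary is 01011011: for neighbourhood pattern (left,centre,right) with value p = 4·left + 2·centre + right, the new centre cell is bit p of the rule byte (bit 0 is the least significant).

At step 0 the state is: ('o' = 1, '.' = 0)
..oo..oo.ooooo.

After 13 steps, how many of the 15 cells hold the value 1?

[0] ..oo..oo.ooooo.
[1] oooooooo.o...oo
[2] .......o..oooo.
[3] ooooooo.ooo..oo
[4] ......o.o.oooo.
[5] oooooo....o..oo
[6] .....ooooo.ooo.
[7] oooooo...o.o.oo
[8] .....oooo....o.
[9] oooooo..ooooo.o
[10] .....oooo...o.o
[11] oooooo..oooo...
[12] o....oooo..oooo
[13] oooooo..oooo...

10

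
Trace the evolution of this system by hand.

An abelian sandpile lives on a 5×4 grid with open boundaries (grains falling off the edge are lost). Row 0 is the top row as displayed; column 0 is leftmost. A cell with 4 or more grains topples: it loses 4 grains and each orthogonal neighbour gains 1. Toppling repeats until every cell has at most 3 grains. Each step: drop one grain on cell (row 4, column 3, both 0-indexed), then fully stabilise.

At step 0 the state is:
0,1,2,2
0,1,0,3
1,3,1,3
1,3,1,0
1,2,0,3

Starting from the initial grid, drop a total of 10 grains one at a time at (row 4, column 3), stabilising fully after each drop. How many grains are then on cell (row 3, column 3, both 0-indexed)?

3

step 0: 0,1,2,2
0,1,0,3
1,3,1,3
1,3,1,0
1,2,0,3
step 1: 0,1,2,2
0,1,0,3
1,3,1,3
1,3,1,1
1,2,1,0
step 2: 0,1,2,2
0,1,0,3
1,3,1,3
1,3,1,1
1,2,1,1
step 3: 0,1,2,2
0,1,0,3
1,3,1,3
1,3,1,1
1,2,1,2
step 4: 0,1,2,2
0,1,0,3
1,3,1,3
1,3,1,1
1,2,1,3
step 5: 0,1,2,2
0,1,0,3
1,3,1,3
1,3,1,2
1,2,2,0
step 6: 0,1,2,2
0,1,0,3
1,3,1,3
1,3,1,2
1,2,2,1
step 7: 0,1,2,2
0,1,0,3
1,3,1,3
1,3,1,2
1,2,2,2
step 8: 0,1,2,2
0,1,0,3
1,3,1,3
1,3,1,2
1,2,2,3
step 9: 0,1,2,2
0,1,0,3
1,3,1,3
1,3,1,3
1,2,3,0
step 10: 0,1,2,2
0,1,0,3
1,3,1,3
1,3,1,3
1,2,3,1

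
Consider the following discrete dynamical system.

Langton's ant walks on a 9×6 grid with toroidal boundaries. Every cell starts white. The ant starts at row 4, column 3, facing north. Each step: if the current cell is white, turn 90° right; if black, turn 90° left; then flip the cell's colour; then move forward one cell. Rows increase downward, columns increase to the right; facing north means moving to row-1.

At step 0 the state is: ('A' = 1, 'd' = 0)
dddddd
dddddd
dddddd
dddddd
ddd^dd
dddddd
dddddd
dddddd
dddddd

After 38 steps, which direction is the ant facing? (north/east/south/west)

k=0  dddddd
dddddd
dddddd
dddddd
ddd^dd
dddddd
dddddd
dddddd
dddddd
k=1  dddddd
dddddd
dddddd
dddddd
dddA>d
dddddd
dddddd
dddddd
dddddd
k=2  dddddd
dddddd
dddddd
dddddd
dddAAd
ddddvd
dddddd
dddddd
dddddd
k=3  dddddd
dddddd
dddddd
dddddd
dddAAd
ddd<Ad
dddddd
dddddd
dddddd
k=4  dddddd
dddddd
dddddd
dddddd
ddd^Ad
dddAAd
dddddd
dddddd
dddddd
k=5  dddddd
dddddd
dddddd
dddddd
dd<dAd
dddAAd
dddddd
dddddd
dddddd
k=6  dddddd
dddddd
dddddd
dd^ddd
ddAdAd
dddAAd
dddddd
dddddd
dddddd
k=7  dddddd
dddddd
dddddd
ddA>dd
ddAdAd
dddAAd
dddddd
dddddd
dddddd
k=8  dddddd
dddddd
dddddd
ddAAdd
ddAvAd
dddAAd
dddddd
dddddd
dddddd
k=9  dddddd
dddddd
dddddd
ddAAdd
dd<AAd
dddAAd
dddddd
dddddd
dddddd
k=10  dddddd
dddddd
dddddd
ddAAdd
dddAAd
ddvAAd
dddddd
dddddd
dddddd
k=11  dddddd
dddddd
dddddd
ddAAdd
dddAAd
d<AAAd
dddddd
dddddd
dddddd
k=12  dddddd
dddddd
dddddd
ddAAdd
d^dAAd
dAAAAd
dddddd
dddddd
dddddd
k=13  dddddd
dddddd
dddddd
ddAAdd
dA>AAd
dAAAAd
dddddd
dddddd
dddddd
k=14  dddddd
dddddd
dddddd
ddAAdd
dAAAAd
dAvAAd
dddddd
dddddd
dddddd
k=15  dddddd
dddddd
dddddd
ddAAdd
dAAAAd
dAd>Ad
dddddd
dddddd
dddddd
k=16  dddddd
dddddd
dddddd
ddAAdd
dAA^Ad
dAddAd
dddddd
dddddd
dddddd
k=17  dddddd
dddddd
dddddd
ddAAdd
dA<dAd
dAddAd
dddddd
dddddd
dddddd
k=18  dddddd
dddddd
dddddd
ddAAdd
dAddAd
dAvdAd
dddddd
dddddd
dddddd
k=19  dddddd
dddddd
dddddd
ddAAdd
dAddAd
d<AdAd
dddddd
dddddd
dddddd
k=20  dddddd
dddddd
dddddd
ddAAdd
dAddAd
ddAdAd
dvdddd
dddddd
dddddd
k=21  dddddd
dddddd
dddddd
ddAAdd
dAddAd
ddAdAd
<Adddd
dddddd
dddddd
k=22  dddddd
dddddd
dddddd
ddAAdd
dAddAd
^dAdAd
AAdddd
dddddd
dddddd
k=23  dddddd
dddddd
dddddd
ddAAdd
dAddAd
A>AdAd
AAdddd
dddddd
dddddd
k=24  dddddd
dddddd
dddddd
ddAAdd
dAddAd
AAAdAd
Avdddd
dddddd
dddddd
k=25  dddddd
dddddd
dddddd
ddAAdd
dAddAd
AAAdAd
Ad>ddd
dddddd
dddddd
k=26  dddddd
dddddd
dddddd
ddAAdd
dAddAd
AAAdAd
AdAddd
ddvddd
dddddd
k=27  dddddd
dddddd
dddddd
ddAAdd
dAddAd
AAAdAd
AdAddd
d<Addd
dddddd
k=28  dddddd
dddddd
dddddd
ddAAdd
dAddAd
AAAdAd
A^Addd
dAAddd
dddddd
k=29  dddddd
dddddd
dddddd
ddAAdd
dAddAd
AAAdAd
AA>ddd
dAAddd
dddddd
k=30  dddddd
dddddd
dddddd
ddAAdd
dAddAd
AA^dAd
AAdddd
dAAddd
dddddd
k=31  dddddd
dddddd
dddddd
ddAAdd
dAddAd
A<ddAd
AAdddd
dAAddd
dddddd
k=32  dddddd
dddddd
dddddd
ddAAdd
dAddAd
AdddAd
Avdddd
dAAddd
dddddd
k=33  dddddd
dddddd
dddddd
ddAAdd
dAddAd
AdddAd
Ad>ddd
dAAddd
dddddd
k=34  dddddd
dddddd
dddddd
ddAAdd
dAddAd
AdddAd
AdAddd
dAvddd
dddddd
k=35  dddddd
dddddd
dddddd
ddAAdd
dAddAd
AdddAd
AdAddd
dAd>dd
dddddd
k=36  dddddd
dddddd
dddddd
ddAAdd
dAddAd
AdddAd
AdAddd
dAdAdd
dddvdd
k=37  dddddd
dddddd
dddddd
ddAAdd
dAddAd
AdddAd
AdAddd
dAdAdd
dd<Add
k=38  dddddd
dddddd
dddddd
ddAAdd
dAddAd
AdddAd
AdAddd
dA^Add
ddAAdd

north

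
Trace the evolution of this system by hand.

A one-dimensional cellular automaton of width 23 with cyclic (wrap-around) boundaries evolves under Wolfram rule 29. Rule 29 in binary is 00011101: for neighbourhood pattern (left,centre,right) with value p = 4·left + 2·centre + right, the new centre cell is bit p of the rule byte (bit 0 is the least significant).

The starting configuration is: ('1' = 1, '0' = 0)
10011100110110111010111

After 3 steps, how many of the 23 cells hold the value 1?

k=0  10011100110110111010111
k=1  01010010100100100010100
k=2  01011010110110111010111
k=3  01010010100100100010100

8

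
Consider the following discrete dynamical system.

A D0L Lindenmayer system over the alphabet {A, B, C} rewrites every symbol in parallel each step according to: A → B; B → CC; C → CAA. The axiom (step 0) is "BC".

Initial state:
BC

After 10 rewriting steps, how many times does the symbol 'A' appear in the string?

k=0  BC
k=1  CCCAA
k=2  CAACAACAABB
k=3  CAABBCAABBCAABBCCCC
k=4  CAABBCCCCCAABBCCCCCAABBCCCCCAACAACAACAA
k=5  CAABBCCCCCAACAACAACAACAABBCCCCCAACAACAACAACAABBCCCCCAACAACAACAACAABBCAABBCAABBCAABB
k=6  CAABBCCCCCAACAACAACAACAABBCAABBCAABBCAABBCAABBCCCCCAACAACA…AACAABBCAABBCAABBCAABBCAABBCCCCCAABBCCCCCAABBCCCCCAABBCCCC  (len 159)
k=7  CAABBCCCCCAACAACAACAACAABBCAABBCAABBCAABBCAABBCCCCCAABBCCC…CCCCCAACAACAACAACAABBCCCCCAACAACAACAACAABBCCCCCAACAACAACAA  (len 315)
k=8  CAABBCCCCCAACAACAACAACAABBCAABBCAABBCAABBCAABBCCCCCAABBCCC…BBCAABBCAABBCAABBCAABBCCCCCAACAACAACAACAABBCAABBCAABBCAABB  (len 647)
k=9  CAABBCCCCCAACAACAACAACAABBCAABBCAABBCAABBCAABBCCCCCAABBCCC…AACAABBCAABBCAABBCAABBCAABBCCCCCAABBCCCCCAABBCCCCCAABBCCCC  (len 1283)
k=10  CAABBCCCCCAACAACAACAACAABBCAABBCAABBCAABBCAABBCCCCCAABBCCC…CCCCCAACAACAACAACAABBCCCCCAACAACAACAACAABBCCCCCAACAACAACAA  (len 2543)

990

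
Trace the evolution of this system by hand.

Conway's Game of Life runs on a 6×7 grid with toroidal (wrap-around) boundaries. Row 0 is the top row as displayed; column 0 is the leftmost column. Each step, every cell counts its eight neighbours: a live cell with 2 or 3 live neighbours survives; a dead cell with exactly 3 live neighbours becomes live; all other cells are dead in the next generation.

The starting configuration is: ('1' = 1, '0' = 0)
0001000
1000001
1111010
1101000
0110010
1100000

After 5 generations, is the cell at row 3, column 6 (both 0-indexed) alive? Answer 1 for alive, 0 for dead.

0

t=0: 0001000
1000001
1111010
1101000
0110010
1100000
t=1: 0100001
1001101
0001100
0001000
0000001
1100000
t=2: 0110011
1011101
0010010
0001100
1000000
0100001
t=3: 0000100
1000100
0110011
0001100
1000000
0110011
t=4: 1101101
1101101
1110011
1111111
1111111
1100011
t=5: 0001000
0000000
0000000
0000000
0000000
0000000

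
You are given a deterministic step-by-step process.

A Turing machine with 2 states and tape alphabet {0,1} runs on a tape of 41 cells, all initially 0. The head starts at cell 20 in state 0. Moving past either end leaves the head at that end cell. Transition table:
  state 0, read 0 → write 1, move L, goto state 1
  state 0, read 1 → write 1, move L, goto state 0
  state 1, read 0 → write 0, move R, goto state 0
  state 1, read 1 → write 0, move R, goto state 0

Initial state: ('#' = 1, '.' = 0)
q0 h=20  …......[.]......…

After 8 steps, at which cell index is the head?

18

step 0: q0 h=20  …......[.]......…
step 1: q1 h=19  …......[.]#.....…
step 2: q0 h=20  …......[#]......…
step 3: q0 h=19  …......[.]#.....…
step 4: q1 h=18  …......[.]##....…
step 5: q0 h=19  …......[#]#.....…
step 6: q0 h=18  …......[.]##....…
step 7: q1 h=17  …......[.]###...…
step 8: q0 h=18  …......[#]##....…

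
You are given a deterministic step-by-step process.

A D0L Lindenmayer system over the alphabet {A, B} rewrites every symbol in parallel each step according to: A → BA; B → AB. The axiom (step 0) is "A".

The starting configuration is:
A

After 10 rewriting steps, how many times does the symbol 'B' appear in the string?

t=0: A
t=1: BA
t=2: ABBA
t=3: BAABABBA
t=4: ABBABAABBAABABBA
t=5: BAABABBAABBABAABABBABAABBAABABBA
t=6: ABBABAABBAABABBABAABABBAABBABAABBAABABBAABBABAABABBABAABBAABABBA
t=7: BAABABBAABBABAABABBABAABBAABABBAABBABAABBAABABBABAABABBAAB…ABBAABABBABAABABBAABBABAABBAABABBAABBABAABABBABAABBAABABBA  (len 128)
t=8: ABBABAABBAABABBABAABABBAABBABAABBAABABBAABBABAABABBABAABBA…ABBAABABBABAABABBAABBABAABBAABABBAABBABAABABBABAABBAABABBA  (len 256)
t=9: BAABABBAABBABAABABBABAABBAABABBAABBABAABBAABABBABAABABBAAB…ABBAABABBABAABABBAABBABAABBAABABBAABBABAABABBABAABBAABABBA  (len 512)
t=10: ABBABAABBAABABBABAABABBAABBABAABBAABABBAABBABAABABBABAABBA…ABBAABABBABAABABBAABBABAABBAABABBAABBABAABABBABAABBAABABBA  (len 1024)

512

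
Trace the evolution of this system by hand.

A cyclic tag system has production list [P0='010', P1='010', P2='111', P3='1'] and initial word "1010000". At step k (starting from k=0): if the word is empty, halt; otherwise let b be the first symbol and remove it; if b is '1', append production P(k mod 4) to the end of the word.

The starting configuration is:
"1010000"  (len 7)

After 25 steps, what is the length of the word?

[0] "1010000"  (len 7)
[1] "010000010"  (len 9)
[2] "10000010"  (len 8)
[3] "0000010111"  (len 10)
[4] "000010111"  (len 9)
[5] "00010111"  (len 8)
[6] "0010111"  (len 7)
[7] "010111"  (len 6)
[8] "10111"  (len 5)
[9] "0111010"  (len 7)
[10] "111010"  (len 6)
[11] "11010111"  (len 8)
[12] "10101111"  (len 8)
[13] "0101111010"  (len 10)
[14] "101111010"  (len 9)
[15] "01111010111"  (len 11)
[16] "1111010111"  (len 10)
[17] "111010111010"  (len 12)
[18] "11010111010010"  (len 14)
[19] "1010111010010111"  (len 16)
[20] "0101110100101111"  (len 16)
[21] "101110100101111"  (len 15)
[22] "01110100101111010"  (len 17)
[23] "1110100101111010"  (len 16)
[24] "1101001011110101"  (len 16)
[25] "101001011110101010"  (len 18)

18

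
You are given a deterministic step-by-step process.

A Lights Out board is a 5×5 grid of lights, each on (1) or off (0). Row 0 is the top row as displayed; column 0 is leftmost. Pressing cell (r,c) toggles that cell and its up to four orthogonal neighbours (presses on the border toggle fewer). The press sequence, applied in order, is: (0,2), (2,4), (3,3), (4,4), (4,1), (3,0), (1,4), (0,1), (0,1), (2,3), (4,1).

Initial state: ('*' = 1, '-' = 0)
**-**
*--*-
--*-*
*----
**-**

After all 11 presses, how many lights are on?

12

t=0: **-**
*--*-
--*-*
*----
**-**
t=1: *-*-*
*-**-
--*-*
*----
**-**
t=2: *-*-*
*-***
--**-
*---*
**-**
t=3: *-*-*
*-***
--*--
*-**-
**--*
t=4: *-*-*
*-***
--*--
*-***
**-*-
t=5: *-*-*
*-***
--*--
*****
--**-
t=6: *-*-*
*-***
*-*--
--***
*-**-
t=7: *-*--
*-*--
*-*-*
--***
*-**-
t=8: -*---
***--
*-*-*
--***
*-**-
t=9: *-*--
*-*--
*-*-*
--***
*-**-
t=10: *-*--
*-**-
*--*-
--*-*
*-**-
t=11: *-*--
*-**-
*--*-
-**-*
-*-*-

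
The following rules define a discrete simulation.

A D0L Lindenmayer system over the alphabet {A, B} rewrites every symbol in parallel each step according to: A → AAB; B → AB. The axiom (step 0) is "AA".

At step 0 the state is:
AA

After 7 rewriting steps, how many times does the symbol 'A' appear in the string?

t=0: AA
t=1: AABAAB
t=2: AABAABABAABAABAB
t=3: AABAABABAABAABABAABABAABAABABAABAABABAABAB
t=4: AABAABABAABAABABAABABAABAABABAABAABABAABABAABAABABAABABAABAABABAABAABABAABABAABAABABAABAABABAABABAABAABABAABAB
t=5: AABAABABAABAABABAABABAABAABABAABAABABAABABAABAABABAABABAAB…BAABABAABABAABAABABAABABAABAABABAABAABABAABABAABAABABAABAB  (len 288)
t=6: AABAABABAABAABABAABABAABAABABAABAABABAABABAABAABABAABABAAB…BAABABAABABAABAABABAABABAABAABABAABAABABAABABAABAABABAABAB  (len 754)
t=7: AABAABABAABAABABAABABAABAABABAABAABABAABABAABAABABAABABAAB…BAABABAABABAABAABABAABABAABAABABAABAABABAABABAABAABABAABAB  (len 1974)

1220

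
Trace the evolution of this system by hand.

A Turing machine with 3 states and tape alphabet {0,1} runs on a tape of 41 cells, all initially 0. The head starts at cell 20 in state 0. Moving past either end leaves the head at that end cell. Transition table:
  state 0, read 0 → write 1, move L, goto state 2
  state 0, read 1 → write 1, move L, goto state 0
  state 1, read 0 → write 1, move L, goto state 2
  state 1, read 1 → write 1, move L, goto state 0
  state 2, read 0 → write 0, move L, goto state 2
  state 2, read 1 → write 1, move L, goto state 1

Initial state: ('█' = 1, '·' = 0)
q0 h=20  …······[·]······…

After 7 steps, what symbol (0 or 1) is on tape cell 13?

0

k=0  q0 h=20  …······[·]······…
k=1  q2 h=19  …······[·]█·····…
k=2  q2 h=18  …······[·]·█····…
k=3  q2 h=17  …······[·]··█···…
k=4  q2 h=16  …······[·]···█··…
k=5  q2 h=15  …······[·]····█·…
k=6  q2 h=14  …······[·]·····█…
k=7  q2 h=13  …······[·]······…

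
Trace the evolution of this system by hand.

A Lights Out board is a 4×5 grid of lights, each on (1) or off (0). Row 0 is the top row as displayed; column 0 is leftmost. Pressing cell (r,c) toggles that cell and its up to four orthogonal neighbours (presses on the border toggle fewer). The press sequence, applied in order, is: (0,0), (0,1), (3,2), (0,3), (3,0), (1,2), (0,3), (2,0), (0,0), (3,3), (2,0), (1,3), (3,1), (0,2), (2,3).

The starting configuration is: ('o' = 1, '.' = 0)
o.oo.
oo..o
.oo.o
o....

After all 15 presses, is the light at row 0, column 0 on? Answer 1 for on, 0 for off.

0

[0] o.oo.
oo..o
.oo.o
o....
[1] .ooo.
.o..o
.oo.o
o....
[2] o..o.
....o
.oo.o
o....
[3] o..o.
....o
.o..o
oooo.
[4] o.o.o
...oo
.o..o
oooo.
[5] o.o.o
...oo
oo..o
..oo.
[6] o...o
.oo.o
ooo.o
..oo.
[7] o.oo.
.oooo
ooo.o
..oo.
[8] o.oo.
ooooo
..o.o
o.oo.
[9] .ooo.
.oooo
..o.o
o.oo.
[10] .ooo.
.oooo
..ooo
o...o
[11] .ooo.
ooooo
ooooo
....o
[12] .oo..
oo...
ooo.o
....o
[13] .oo..
oo...
o.o.o
ooo.o
[14] ...o.
ooo..
o.o.o
ooo.o
[15] ...o.
oooo.
o..o.
ooooo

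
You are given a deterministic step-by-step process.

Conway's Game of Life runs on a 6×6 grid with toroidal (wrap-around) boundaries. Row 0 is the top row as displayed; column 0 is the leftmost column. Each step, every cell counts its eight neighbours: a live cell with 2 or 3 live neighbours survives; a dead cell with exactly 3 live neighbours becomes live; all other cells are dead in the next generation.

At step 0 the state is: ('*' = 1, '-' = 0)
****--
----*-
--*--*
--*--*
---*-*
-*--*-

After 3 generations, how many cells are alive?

2

k=0  ****--
----*-
--*--*
--*--*
---*-*
-*--*-
k=1  ******
*---**
---***
*-**-*
*-**-*
-*--**
k=2  --*---
------
-**---
------
------
------
k=3  ------
-**---
------
------
------
------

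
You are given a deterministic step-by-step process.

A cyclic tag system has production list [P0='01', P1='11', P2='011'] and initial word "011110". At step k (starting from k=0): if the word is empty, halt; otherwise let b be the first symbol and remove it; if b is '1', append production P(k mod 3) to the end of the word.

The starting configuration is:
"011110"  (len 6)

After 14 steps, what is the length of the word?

13

k=0  "011110"  (len 6)
k=1  "11110"  (len 5)
k=2  "111011"  (len 6)
k=3  "11011011"  (len 8)
k=4  "101101101"  (len 9)
k=5  "0110110111"  (len 10)
k=6  "110110111"  (len 9)
k=7  "1011011101"  (len 10)
k=8  "01101110111"  (len 11)
k=9  "1101110111"  (len 10)
k=10  "10111011101"  (len 11)
k=11  "011101110111"  (len 12)
k=12  "11101110111"  (len 11)
k=13  "110111011101"  (len 12)
k=14  "1011101110111"  (len 13)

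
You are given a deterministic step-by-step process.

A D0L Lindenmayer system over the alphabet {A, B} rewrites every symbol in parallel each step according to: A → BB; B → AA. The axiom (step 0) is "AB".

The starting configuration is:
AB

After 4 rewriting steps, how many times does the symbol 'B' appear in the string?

16

t=0: AB
t=1: BBAA
t=2: AAAABBBB
t=3: BBBBBBBBAAAAAAAA
t=4: AAAAAAAAAAAAAAAABBBBBBBBBBBBBBBB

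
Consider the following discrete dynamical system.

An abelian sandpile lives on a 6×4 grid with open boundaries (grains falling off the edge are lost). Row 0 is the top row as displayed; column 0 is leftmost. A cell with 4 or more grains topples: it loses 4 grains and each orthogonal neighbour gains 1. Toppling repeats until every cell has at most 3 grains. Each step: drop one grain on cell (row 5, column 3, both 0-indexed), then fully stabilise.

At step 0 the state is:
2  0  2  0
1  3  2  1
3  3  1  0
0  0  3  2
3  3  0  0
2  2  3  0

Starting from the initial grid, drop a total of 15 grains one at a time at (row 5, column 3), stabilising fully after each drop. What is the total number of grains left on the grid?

41

k=0  2  0  2  0
1  3  2  1
3  3  1  0
0  0  3  2
3  3  0  0
2  2  3  0
k=1  2  0  2  0
1  3  2  1
3  3  1  0
0  0  3  2
3  3  0  0
2  2  3  1
k=2  2  0  2  0
1  3  2  1
3  3  1  0
0  0  3  2
3  3  0  0
2  2  3  2
k=3  2  0  2  0
1  3  2  1
3  3  1  0
0  0  3  2
3  3  0  0
2  2  3  3
k=4  2  0  2  0
1  3  2  1
3  3  1  0
0  0  3  2
3  3  1  1
2  3  0  1
k=5  2  0  2  0
1  3  2  1
3  3  1  0
0  0  3  2
3  3  1  1
2  3  0  2
k=6  2  0  2  0
1  3  2  1
3  3  1  0
0  0  3  2
3  3  1  1
2  3  0  3
k=7  2  0  2  0
1  3  2  1
3  3  1  0
0  0  3  2
3  3  1  2
2  3  1  0
k=8  2  0  2  0
1  3  2  1
3  3  1  0
0  0  3  2
3  3  1  2
2  3  1  1
k=9  2  0  2  0
1  3  2  1
3  3  1  0
0  0  3  2
3  3  1  2
2  3  1  2
k=10  2  0  2  0
1  3  2  1
3  3  1  0
0  0  3  2
3  3  1  2
2  3  1  3
k=11  2  0  2  0
1  3  2  1
3  3  1  0
0  0  3  2
3  3  1  3
2  3  2  0
k=12  2  0  2  0
1  3  2  1
3  3  1  0
0  0  3  2
3  3  1  3
2  3  2  1
k=13  2  0  2  0
1  3  2  1
3  3  1  0
0  0  3  2
3  3  1  3
2  3  2  2
k=14  2  0  2  0
1  3  2  1
3  3  1  0
0  0  3  2
3  3  1  3
2  3  2  3
k=15  2  0  2  0
1  3  2  1
3  3  1  0
0  0  3  3
3  3  2  0
2  3  3  1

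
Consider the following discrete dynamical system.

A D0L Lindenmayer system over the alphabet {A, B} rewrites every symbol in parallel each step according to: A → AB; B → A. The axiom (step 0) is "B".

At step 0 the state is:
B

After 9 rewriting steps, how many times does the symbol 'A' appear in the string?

34

0) B
1) A
2) AB
3) ABA
4) ABAAB
5) ABAABABA
6) ABAABABAABAAB
7) ABAABABAABAABABAABABA
8) ABAABABAABAABABAABABAABAABABAABAAB
9) ABAABABAABAABABAABABAABAABABAABAABABAABABAABAABABAABABA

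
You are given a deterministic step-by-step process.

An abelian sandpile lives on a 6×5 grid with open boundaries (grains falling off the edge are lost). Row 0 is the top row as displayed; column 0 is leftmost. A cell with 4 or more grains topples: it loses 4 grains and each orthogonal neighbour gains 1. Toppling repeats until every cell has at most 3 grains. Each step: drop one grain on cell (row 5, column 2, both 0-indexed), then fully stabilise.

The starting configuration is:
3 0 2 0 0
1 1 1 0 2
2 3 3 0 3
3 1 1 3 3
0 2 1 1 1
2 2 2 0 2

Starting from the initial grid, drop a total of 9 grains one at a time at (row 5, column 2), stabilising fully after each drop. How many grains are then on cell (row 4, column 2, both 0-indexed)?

1

gen 0: 3 0 2 0 0
1 1 1 0 2
2 3 3 0 3
3 1 1 3 3
0 2 1 1 1
2 2 2 0 2
gen 1: 3 0 2 0 0
1 1 1 0 2
2 3 3 0 3
3 1 1 3 3
0 2 1 1 1
2 2 3 0 2
gen 2: 3 0 2 0 0
1 1 1 0 2
2 3 3 0 3
3 1 1 3 3
0 2 2 1 1
2 3 0 1 2
gen 3: 3 0 2 0 0
1 1 1 0 2
2 3 3 0 3
3 1 1 3 3
0 2 2 1 1
2 3 1 1 2
gen 4: 3 0 2 0 0
1 1 1 0 2
2 3 3 0 3
3 1 1 3 3
0 2 2 1 1
2 3 2 1 2
gen 5: 3 0 2 0 0
1 1 1 0 2
2 3 3 0 3
3 1 1 3 3
0 2 2 1 1
2 3 3 1 2
gen 6: 3 0 2 0 0
1 1 1 0 2
2 3 3 0 3
3 1 1 3 3
0 3 3 1 1
3 0 1 2 2
gen 7: 3 0 2 0 0
1 1 1 0 2
2 3 3 0 3
3 1 1 3 3
0 3 3 1 1
3 0 2 2 2
gen 8: 3 0 2 0 0
1 1 1 0 2
2 3 3 0 3
3 1 1 3 3
0 3 3 1 1
3 0 3 2 2
gen 9: 3 0 2 0 0
1 1 1 0 2
2 3 3 0 3
3 2 2 3 3
1 0 1 2 1
3 2 1 3 2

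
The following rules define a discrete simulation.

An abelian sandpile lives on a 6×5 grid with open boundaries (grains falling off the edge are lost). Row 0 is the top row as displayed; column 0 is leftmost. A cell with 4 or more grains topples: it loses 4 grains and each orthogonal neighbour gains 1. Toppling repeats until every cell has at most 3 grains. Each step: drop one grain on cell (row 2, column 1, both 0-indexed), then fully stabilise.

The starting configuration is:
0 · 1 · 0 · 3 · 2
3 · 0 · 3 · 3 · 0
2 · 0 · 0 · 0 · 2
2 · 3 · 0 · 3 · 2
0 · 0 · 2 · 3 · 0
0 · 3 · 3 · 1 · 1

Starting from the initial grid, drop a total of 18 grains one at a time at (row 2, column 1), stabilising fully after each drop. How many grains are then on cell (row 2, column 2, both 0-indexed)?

[0] 0 · 1 · 0 · 3 · 2
3 · 0 · 3 · 3 · 0
2 · 0 · 0 · 0 · 2
2 · 3 · 0 · 3 · 2
0 · 0 · 2 · 3 · 0
0 · 3 · 3 · 1 · 1
[1] 0 · 1 · 0 · 3 · 2
3 · 0 · 3 · 3 · 0
2 · 1 · 0 · 0 · 2
2 · 3 · 0 · 3 · 2
0 · 0 · 2 · 3 · 0
0 · 3 · 3 · 1 · 1
[2] 0 · 1 · 0 · 3 · 2
3 · 0 · 3 · 3 · 0
2 · 2 · 0 · 0 · 2
2 · 3 · 0 · 3 · 2
0 · 0 · 2 · 3 · 0
0 · 3 · 3 · 1 · 1
[3] 0 · 1 · 0 · 3 · 2
3 · 0 · 3 · 3 · 0
2 · 3 · 0 · 0 · 2
2 · 3 · 0 · 3 · 2
0 · 0 · 2 · 3 · 0
0 · 3 · 3 · 1 · 1
[4] 0 · 1 · 0 · 3 · 2
3 · 1 · 3 · 3 · 0
3 · 1 · 1 · 0 · 2
3 · 0 · 1 · 3 · 2
0 · 1 · 2 · 3 · 0
0 · 3 · 3 · 1 · 1
[5] 0 · 1 · 0 · 3 · 2
3 · 1 · 3 · 3 · 0
3 · 2 · 1 · 0 · 2
3 · 0 · 1 · 3 · 2
0 · 1 · 2 · 3 · 0
0 · 3 · 3 · 1 · 1
[6] 0 · 1 · 0 · 3 · 2
3 · 1 · 3 · 3 · 0
3 · 3 · 1 · 0 · 2
3 · 0 · 1 · 3 · 2
0 · 1 · 2 · 3 · 0
0 · 3 · 3 · 1 · 1
[7] 1 · 1 · 0 · 3 · 2
0 · 3 · 3 · 3 · 0
2 · 1 · 2 · 0 · 2
0 · 2 · 1 · 3 · 2
1 · 1 · 2 · 3 · 0
0 · 3 · 3 · 1 · 1
[8] 1 · 1 · 0 · 3 · 2
0 · 3 · 3 · 3 · 0
2 · 2 · 2 · 0 · 2
0 · 2 · 1 · 3 · 2
1 · 1 · 2 · 3 · 0
0 · 3 · 3 · 1 · 1
[9] 1 · 1 · 0 · 3 · 2
0 · 3 · 3 · 3 · 0
2 · 3 · 2 · 0 · 2
0 · 2 · 1 · 3 · 2
1 · 1 · 2 · 3 · 0
0 · 3 · 3 · 1 · 1
[10] 1 · 2 · 2 · 0 · 3
1 · 1 · 2 · 1 · 1
3 · 2 · 0 · 2 · 2
0 · 3 · 2 · 3 · 2
1 · 1 · 2 · 3 · 0
0 · 3 · 3 · 1 · 1
[11] 1 · 2 · 2 · 0 · 3
1 · 1 · 2 · 1 · 1
3 · 3 · 0 · 2 · 2
0 · 3 · 2 · 3 · 2
1 · 1 · 2 · 3 · 0
0 · 3 · 3 · 1 · 1
[12] 1 · 2 · 2 · 0 · 3
2 · 2 · 2 · 1 · 1
0 · 2 · 1 · 2 · 2
2 · 0 · 3 · 3 · 2
1 · 2 · 2 · 3 · 0
0 · 3 · 3 · 1 · 1
[13] 1 · 2 · 2 · 0 · 3
2 · 2 · 2 · 1 · 1
0 · 3 · 1 · 2 · 2
2 · 0 · 3 · 3 · 2
1 · 2 · 2 · 3 · 0
0 · 3 · 3 · 1 · 1
[14] 1 · 2 · 2 · 0 · 3
2 · 3 · 2 · 1 · 1
1 · 0 · 2 · 2 · 2
2 · 1 · 3 · 3 · 2
1 · 2 · 2 · 3 · 0
0 · 3 · 3 · 1 · 1
[15] 1 · 2 · 2 · 0 · 3
2 · 3 · 2 · 1 · 1
1 · 1 · 2 · 2 · 2
2 · 1 · 3 · 3 · 2
1 · 2 · 2 · 3 · 0
0 · 3 · 3 · 1 · 1
[16] 1 · 2 · 2 · 0 · 3
2 · 3 · 2 · 1 · 1
1 · 2 · 2 · 2 · 2
2 · 1 · 3 · 3 · 2
1 · 2 · 2 · 3 · 0
0 · 3 · 3 · 1 · 1
[17] 1 · 2 · 2 · 0 · 3
2 · 3 · 2 · 1 · 1
1 · 3 · 2 · 2 · 2
2 · 1 · 3 · 3 · 2
1 · 2 · 2 · 3 · 0
0 · 3 · 3 · 1 · 1
[18] 1 · 3 · 2 · 0 · 3
3 · 0 · 3 · 1 · 1
2 · 1 · 3 · 2 · 2
2 · 2 · 3 · 3 · 2
1 · 2 · 2 · 3 · 0
0 · 3 · 3 · 1 · 1

3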